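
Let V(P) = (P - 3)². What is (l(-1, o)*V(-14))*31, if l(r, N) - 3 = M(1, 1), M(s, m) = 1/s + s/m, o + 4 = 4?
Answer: 44795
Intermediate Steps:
o = 0 (o = -4 + 4 = 0)
M(s, m) = 1/s + s/m
l(r, N) = 5 (l(r, N) = 3 + (1/1 + 1/1) = 3 + (1 + 1*1) = 3 + (1 + 1) = 3 + 2 = 5)
V(P) = (-3 + P)²
(l(-1, o)*V(-14))*31 = (5*(-3 - 14)²)*31 = (5*(-17)²)*31 = (5*289)*31 = 1445*31 = 44795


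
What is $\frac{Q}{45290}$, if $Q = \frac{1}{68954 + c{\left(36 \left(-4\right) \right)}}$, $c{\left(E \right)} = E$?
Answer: $\frac{1}{3116404900} \approx 3.2088 \cdot 10^{-10}$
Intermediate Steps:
$Q = \frac{1}{68810}$ ($Q = \frac{1}{68954 + 36 \left(-4\right)} = \frac{1}{68954 - 144} = \frac{1}{68810} \approx 1.4533 \cdot 10^{-5}$)
$\frac{Q}{45290} = \frac{1}{68810 \cdot 45290} = \frac{1}{68810} \cdot \frac{1}{45290} = \frac{1}{3116404900}$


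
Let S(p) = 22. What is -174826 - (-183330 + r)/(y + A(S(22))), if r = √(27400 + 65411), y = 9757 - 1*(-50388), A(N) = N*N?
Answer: -10599342224/60629 - √92811/60629 ≈ -1.7482e+5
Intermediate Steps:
A(N) = N²
y = 60145 (y = 9757 + 50388 = 60145)
r = √92811 ≈ 304.65
-174826 - (-183330 + r)/(y + A(S(22))) = -174826 - (-183330 + √92811)/(60145 + 22²) = -174826 - (-183330 + √92811)/(60145 + 484) = -174826 - (-183330 + √92811)/60629 = -174826 - (-183330/60629 + √92811/60629) = -174826 + (183330/60629 - √92811/60629) = -10599342224/60629 - √92811/60629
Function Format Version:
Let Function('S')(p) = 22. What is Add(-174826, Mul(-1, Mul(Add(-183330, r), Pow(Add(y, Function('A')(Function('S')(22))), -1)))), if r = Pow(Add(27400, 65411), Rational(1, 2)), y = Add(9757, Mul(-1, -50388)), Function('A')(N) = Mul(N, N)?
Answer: Add(Rational(-10599342224, 60629), Mul(Rational(-1, 60629), Pow(92811, Rational(1, 2)))) ≈ -1.7482e+5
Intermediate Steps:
Function('A')(N) = Pow(N, 2)
y = 60145 (y = Add(9757, 50388) = 60145)
r = Pow(92811, Rational(1, 2)) ≈ 304.65
Add(-174826, Mul(-1, Mul(Add(-183330, r), Pow(Add(y, Function('A')(Function('S')(22))), -1)))) = Add(-174826, Mul(-1, Mul(Add(-183330, Pow(92811, Rational(1, 2))), Pow(Add(60145, Pow(22, 2)), -1)))) = Add(-174826, Mul(-1, Mul(Add(-183330, Pow(92811, Rational(1, 2))), Pow(Add(60145, 484), -1)))) = Add(-174826, Mul(-1, Mul(Add(-183330, Pow(92811, Rational(1, 2))), Pow(60629, -1)))) = Add(-174826, Mul(-1, Mul(Add(-183330, Pow(92811, Rational(1, 2))), Rational(1, 60629)))) = Add(-174826, Mul(-1, Add(Rational(-183330, 60629), Mul(Rational(1, 60629), Pow(92811, Rational(1, 2)))))) = Add(-174826, Add(Rational(183330, 60629), Mul(Rational(-1, 60629), Pow(92811, Rational(1, 2))))) = Add(Rational(-10599342224, 60629), Mul(Rational(-1, 60629), Pow(92811, Rational(1, 2))))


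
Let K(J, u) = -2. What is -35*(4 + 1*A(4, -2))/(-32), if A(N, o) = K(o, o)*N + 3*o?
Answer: -175/16 ≈ -10.938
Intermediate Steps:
A(N, o) = -2*N + 3*o
-35*(4 + 1*A(4, -2))/(-32) = -35*(4 + 1*(-2*4 + 3*(-2)))/(-32) = -35*(4 + 1*(-8 - 6))*(-1/32) = -35*(4 + 1*(-14))*(-1/32) = -35*(4 - 14)*(-1/32) = -35*(-10)*(-1/32) = 350*(-1/32) = -175/16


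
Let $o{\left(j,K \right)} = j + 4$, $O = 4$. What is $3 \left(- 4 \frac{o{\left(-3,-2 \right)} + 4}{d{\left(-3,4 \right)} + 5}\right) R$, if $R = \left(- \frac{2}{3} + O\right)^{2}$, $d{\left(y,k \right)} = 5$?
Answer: $- \frac{200}{3} \approx -66.667$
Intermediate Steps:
$o{\left(j,K \right)} = 4 + j$
$R = \frac{100}{9}$ ($R = \left(- \frac{2}{3} + 4\right)^{2} = \left(\frac{10}{3}\right)^{2} = \frac{100}{9} \approx 11.111$)
$3 \left(- 4 \frac{o{\left(-3,-2 \right)} + 4}{d{\left(-3,4 \right)} + 5}\right) R = 3 \left(- 4 \frac{\left(4 - 3\right) + 4}{5 + 5}\right) \frac{100}{9} = 3 \left(- 4 \frac{1 + 4}{10}\right) \frac{100}{9} = 3 \left(- 4 \cdot 5 \cdot \frac{1}{10}\right) \frac{100}{9} = 3 \left(\left(-4\right) \frac{1}{2}\right) \frac{100}{9} = 3 \left(-2\right) \frac{100}{9} = \left(-6\right) \frac{100}{9} = - \frac{200}{3}$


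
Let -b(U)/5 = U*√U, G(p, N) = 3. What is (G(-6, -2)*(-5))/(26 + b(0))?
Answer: -15/26 ≈ -0.57692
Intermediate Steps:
b(U) = -5*U^(3/2) (b(U) = -5*U*√U = -5*U^(3/2))
(G(-6, -2)*(-5))/(26 + b(0)) = (3*(-5))/(26 - 5*0^(3/2)) = -15/(26 - 5*0) = -15/(26 + 0) = -15/26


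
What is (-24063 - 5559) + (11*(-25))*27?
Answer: -37047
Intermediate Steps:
(-24063 - 5559) + (11*(-25))*27 = -29622 - 275*27 = -29622 - 7425 = -37047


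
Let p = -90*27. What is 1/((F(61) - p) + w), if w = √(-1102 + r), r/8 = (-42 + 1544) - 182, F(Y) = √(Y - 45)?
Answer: 1217/2957449 - √9458/5914898 ≈ 0.00039506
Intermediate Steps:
p = -2430
F(Y) = √(-45 + Y)
r = 10560 (r = 8*((-42 + 1544) - 182) = 8*(1502 - 182) = 8*1320 = 10560)
w = √9458 (w = √(-1102 + 10560) = √9458 ≈ 97.252)
1/((F(61) - p) + w) = 1/((√(-45 + 61) - 1*(-2430)) + √9458) = 1/((√16 + 2430) + √9458) = 1/((4 + 2430) + √9458) = 1/(2434 + √9458)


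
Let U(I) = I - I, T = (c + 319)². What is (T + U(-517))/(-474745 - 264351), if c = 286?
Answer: -366025/739096 ≈ -0.49523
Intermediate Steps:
T = 366025 (T = (286 + 319)² = 605² = 366025)
U(I) = 0
(T + U(-517))/(-474745 - 264351) = (366025 + 0)/(-474745 - 264351) = 366025/(-739096) = 366025*(-1/739096) = -366025/739096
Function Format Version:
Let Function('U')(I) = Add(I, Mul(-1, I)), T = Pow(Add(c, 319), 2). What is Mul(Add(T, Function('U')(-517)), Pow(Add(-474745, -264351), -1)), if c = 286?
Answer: Rational(-366025, 739096) ≈ -0.49523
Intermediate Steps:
T = 366025 (T = Pow(Add(286, 319), 2) = Pow(605, 2) = 366025)
Function('U')(I) = 0
Mul(Add(T, Function('U')(-517)), Pow(Add(-474745, -264351), -1)) = Mul(Add(366025, 0), Pow(Add(-474745, -264351), -1)) = Mul(366025, Pow(-739096, -1)) = Mul(366025, Rational(-1, 739096)) = Rational(-366025, 739096)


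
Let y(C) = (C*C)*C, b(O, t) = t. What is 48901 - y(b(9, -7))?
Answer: 49244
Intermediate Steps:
y(C) = C³ (y(C) = C²*C = C³)
48901 - y(b(9, -7)) = 48901 - 1*(-7)³ = 48901 - 1*(-343) = 48901 + 343 = 49244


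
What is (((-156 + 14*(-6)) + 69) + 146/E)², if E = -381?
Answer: 4263698209/145161 ≈ 29372.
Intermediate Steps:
(((-156 + 14*(-6)) + 69) + 146/E)² = (((-156 + 14*(-6)) + 69) + 146/(-381))² = (((-156 - 84) + 69) + 146*(-1/381))² = ((-240 + 69) - 146/381)² = (-171 - 146/381)² = (-65297/381)² = 4263698209/145161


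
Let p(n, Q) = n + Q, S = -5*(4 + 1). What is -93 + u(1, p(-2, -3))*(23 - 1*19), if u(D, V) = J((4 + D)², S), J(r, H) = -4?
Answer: -109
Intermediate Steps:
S = -25 (S = -5*5 = -25)
p(n, Q) = Q + n
u(D, V) = -4
-93 + u(1, p(-2, -3))*(23 - 1*19) = -93 - 4*(23 - 1*19) = -93 - 4*(23 - 19) = -93 - 4*4 = -93 - 16 = -109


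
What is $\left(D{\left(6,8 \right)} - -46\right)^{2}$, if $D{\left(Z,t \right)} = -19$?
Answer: $729$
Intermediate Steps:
$\left(D{\left(6,8 \right)} - -46\right)^{2} = \left(-19 - -46\right)^{2} = \left(-19 + \left(-190 + 236\right)\right)^{2} = \left(-19 + 46\right)^{2} = 27^{2} = 729$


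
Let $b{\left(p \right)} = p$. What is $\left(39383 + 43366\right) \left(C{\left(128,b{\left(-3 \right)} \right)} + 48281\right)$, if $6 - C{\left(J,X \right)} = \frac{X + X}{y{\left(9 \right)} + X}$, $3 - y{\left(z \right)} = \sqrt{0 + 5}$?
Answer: $3995700963 - \frac{496494 \sqrt{5}}{5} \approx 3.9955 \cdot 10^{9}$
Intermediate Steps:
$y{\left(z \right)} = 3 - \sqrt{5}$ ($y{\left(z \right)} = 3 - \sqrt{0 + 5} = 3 - \sqrt{5}$)
$C{\left(J,X \right)} = 6 - \frac{2 X}{3 + X - \sqrt{5}}$ ($C{\left(J,X \right)} = 6 - \frac{X + X}{\left(3 - \sqrt{5}\right) + X} = 6 - \frac{2 X}{3 + X - \sqrt{5}}$)
$\left(39383 + 43366\right) \left(C{\left(128,b{\left(-3 \right)} \right)} + 48281\right) = \left(39383 + 43366\right) \left(\frac{2 \left(9 - 3 \sqrt{5} + 2 \left(-3\right)\right)}{3 - 3 - \sqrt{5}} + 48281\right) = 82749 \left(\frac{2 \left(9 - 3 \sqrt{5} - 6\right)}{\left(-1\right) \sqrt{5}} + 48281\right) = 82749 \left(2 \left(- \frac{\sqrt{5}}{5}\right) \left(3 - 3 \sqrt{5}\right) + 48281\right) = 82749 \left(- \frac{2 \sqrt{5} \left(3 - 3 \sqrt{5}\right)}{5} + 48281\right) = 82749 \left(48281 - \frac{2 \sqrt{5} \left(3 - 3 \sqrt{5}\right)}{5}\right) = 3995204469 - \frac{165498 \sqrt{5} \left(3 - 3 \sqrt{5}\right)}{5}$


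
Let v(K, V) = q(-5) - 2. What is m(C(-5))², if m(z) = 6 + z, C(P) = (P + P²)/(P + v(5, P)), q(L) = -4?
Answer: 2116/121 ≈ 17.488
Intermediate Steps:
v(K, V) = -6 (v(K, V) = -4 - 2 = -6)
C(P) = (P + P²)/(-6 + P) (C(P) = (P + P²)/(P - 6) = (P + P²)/(-6 + P))
m(C(-5))² = (6 - 5*(1 - 5)/(-6 - 5))² = (6 - 5*(-4)/(-11))² = (6 - 5*(-1/11)*(-4))² = (6 - 20/11)² = (46/11)² = 2116/121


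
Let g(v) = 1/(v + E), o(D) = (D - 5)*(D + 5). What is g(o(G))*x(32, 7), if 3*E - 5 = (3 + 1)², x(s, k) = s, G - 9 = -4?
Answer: 32/7 ≈ 4.5714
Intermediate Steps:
G = 5 (G = 9 - 4 = 5)
o(D) = (-5 + D)*(5 + D)
E = 7 (E = 5/3 + (3 + 1)²/3 = 5/3 + (⅓)*4² = 5/3 + (⅓)*16 = 5/3 + 16/3 = 7)
g(v) = 1/(7 + v) (g(v) = 1/(v + 7) = 1/(7 + v))
g(o(G))*x(32, 7) = 32/(7 + (-25 + 5²)) = 32/(7 + (-25 + 25)) = 32/(7 + 0) = 32/7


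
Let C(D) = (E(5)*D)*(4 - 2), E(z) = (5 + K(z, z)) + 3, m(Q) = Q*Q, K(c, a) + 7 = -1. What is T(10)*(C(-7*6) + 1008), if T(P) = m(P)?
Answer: 100800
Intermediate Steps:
K(c, a) = -8 (K(c, a) = -7 - 1 = -8)
m(Q) = Q²
E(z) = 0 (E(z) = (5 - 8) + 3 = -3 + 3 = 0)
T(P) = P²
C(D) = 0 (C(D) = (0*D)*(4 - 2) = 0*2 = 0)
T(10)*(C(-7*6) + 1008) = 10²*(0 + 1008) = 100*1008 = 100800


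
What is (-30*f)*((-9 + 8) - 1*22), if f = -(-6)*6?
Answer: 24840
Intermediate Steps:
f = 36 (f = -2*(-18) = 36)
(-30*f)*((-9 + 8) - 1*22) = (-30*36)*((-9 + 8) - 1*22) = -1080*(-1 - 22) = -1080*(-23) = 24840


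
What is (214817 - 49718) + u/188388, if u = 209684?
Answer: 7775720024/47097 ≈ 1.6510e+5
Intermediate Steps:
(214817 - 49718) + u/188388 = (214817 - 49718) + 209684/188388 = 165099 + 209684*(1/188388) = 165099 + 52421/47097 = 7775720024/47097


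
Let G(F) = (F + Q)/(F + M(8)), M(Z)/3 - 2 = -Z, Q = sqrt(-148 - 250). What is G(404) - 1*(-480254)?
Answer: 92689224/193 + I*sqrt(398)/386 ≈ 4.8026e+5 + 0.051684*I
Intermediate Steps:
Q = I*sqrt(398) (Q = sqrt(-398) = I*sqrt(398) ≈ 19.95*I)
M(Z) = 6 - 3*Z (M(Z) = 6 + 3*(-Z) = 6 - 3*Z)
G(F) = (F + I*sqrt(398))/(-18 + F) (G(F) = (F + I*sqrt(398))/(F + (6 - 3*8)) = (F + I*sqrt(398))/(F + (6 - 24)) = (F + I*sqrt(398))/(F - 18) = (F + I*sqrt(398))/(-18 + F))
G(404) - 1*(-480254) = (404 + I*sqrt(398))/(-18 + 404) - 1*(-480254) = (404 + I*sqrt(398))/386 + 480254 = (202/193 + I*sqrt(398)/386) + 480254 = 92689224/193 + I*sqrt(398)/386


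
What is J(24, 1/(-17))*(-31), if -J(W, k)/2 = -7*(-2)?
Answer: 868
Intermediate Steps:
J(W, k) = -28 (J(W, k) = -(-14)*(-2) = -2*14 = -28)
J(24, 1/(-17))*(-31) = -28*(-31) = 868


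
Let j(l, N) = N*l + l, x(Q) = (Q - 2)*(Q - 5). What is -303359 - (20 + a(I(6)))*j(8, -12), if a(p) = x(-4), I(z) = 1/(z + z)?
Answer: -296847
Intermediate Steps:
I(z) = 1/(2*z)
x(Q) = (-5 + Q)*(-2 + Q) (x(Q) = (-2 + Q)*(-5 + Q) = (-5 + Q)*(-2 + Q))
a(p) = 54 (a(p) = 10 + (-4)² - 7*(-4) = 10 + 16 + 28 = 54)
j(l, N) = l + N*l
-303359 - (20 + a(I(6)))*j(8, -12) = -303359 - (20 + 54)*8*(1 - 12) = -303359 - 74*8*(-11) = -303359 - 74*(-88) = -303359 - 1*(-6512) = -303359 + 6512 = -296847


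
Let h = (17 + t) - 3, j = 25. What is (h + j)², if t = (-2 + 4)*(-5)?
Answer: 841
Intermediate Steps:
t = -10 (t = 2*(-5) = -10)
h = 4 (h = (17 - 10) - 3 = 7 - 3 = 4)
(h + j)² = (4 + 25)² = 29² = 841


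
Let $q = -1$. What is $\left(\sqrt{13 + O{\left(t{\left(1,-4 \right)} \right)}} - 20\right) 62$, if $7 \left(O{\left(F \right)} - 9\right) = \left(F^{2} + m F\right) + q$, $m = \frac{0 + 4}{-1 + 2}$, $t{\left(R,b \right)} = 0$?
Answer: $-1240 + \frac{186 \sqrt{119}}{7} \approx -950.14$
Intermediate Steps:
$m = 4$ ($m = \frac{4}{1} = 4 \cdot 1 = 4$)
$O{\left(F \right)} = \frac{62}{7} + \frac{F^{2}}{7} + \frac{4 F}{7}$ ($O{\left(F \right)} = 9 + \frac{\left(F^{2} + 4 F\right) - 1}{7} = 9 + \frac{-1 + F^{2} + 4 F}{7} = 9 + \left(- \frac{1}{7} + \frac{F^{2}}{7} + \frac{4 F}{7}\right) = \frac{62}{7} + \frac{F^{2}}{7} + \frac{4 F}{7}$)
$\left(\sqrt{13 + O{\left(t{\left(1,-4 \right)} \right)}} - 20\right) 62 = \left(\sqrt{13 + \left(\frac{62}{7} + \frac{0^{2}}{7} + \frac{4}{7} \cdot 0\right)} - 20\right) 62 = \left(\sqrt{13 + \left(\frac{62}{7} + \frac{1}{7} \cdot 0 + 0\right)} - 20\right) 62 = \left(\sqrt{13 + \left(\frac{62}{7} + 0 + 0\right)} - 20\right) 62 = \left(\sqrt{13 + \frac{62}{7}} - 20\right) 62 = \left(\sqrt{\frac{153}{7}} - 20\right) 62 = \left(\frac{3 \sqrt{119}}{7} - 20\right) 62 = \left(-20 + \frac{3 \sqrt{119}}{7}\right) 62 = -1240 + \frac{186 \sqrt{119}}{7}$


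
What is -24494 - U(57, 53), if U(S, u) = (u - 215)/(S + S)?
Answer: -465359/19 ≈ -24493.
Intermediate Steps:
U(S, u) = (-215 + u)/(2*S) (U(S, u) = (-215 + u)/((2*S)) = (-215 + u)*(1/(2*S)) = (-215 + u)/(2*S))
-24494 - U(57, 53) = -24494 - (-215 + 53)/(2*57) = -24494 - (-162)/(2*57) = -24494 - 1*(-27/19) = -24494 + 27/19 = -465359/19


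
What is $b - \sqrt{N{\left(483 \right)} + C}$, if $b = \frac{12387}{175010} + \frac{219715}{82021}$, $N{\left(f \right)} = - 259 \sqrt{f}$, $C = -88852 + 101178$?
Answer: $\frac{39468316277}{14354495210} - \sqrt{12326 - 259 \sqrt{483}} \approx -78.699$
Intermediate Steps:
$C = 12326$
$b = \frac{39468316277}{14354495210}$ ($b = 12387 \cdot \frac{1}{175010} + 219715 \cdot \frac{1}{82021} = \frac{12387}{175010} + \frac{219715}{82021} = \frac{39468316277}{14354495210} \approx 2.7495$)
$b - \sqrt{N{\left(483 \right)} + C} = \frac{39468316277}{14354495210} - \sqrt{- 259 \sqrt{483} + 12326} = \frac{39468316277}{14354495210} - \sqrt{12326 - 259 \sqrt{483}}$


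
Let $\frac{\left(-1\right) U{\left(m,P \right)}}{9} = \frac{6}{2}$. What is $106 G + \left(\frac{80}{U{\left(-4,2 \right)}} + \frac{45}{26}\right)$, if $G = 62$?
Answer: $\frac{4612679}{702} \approx 6570.8$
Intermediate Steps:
$U{\left(m,P \right)} = -27$ ($U{\left(m,P \right)} = - 9 \cdot \frac{6}{2} = - 9 \cdot 6 \cdot \frac{1}{2} = \left(-9\right) 3 = -27$)
$106 G + \left(\frac{80}{U{\left(-4,2 \right)}} + \frac{45}{26}\right) = 106 \cdot 62 + \left(\frac{80}{-27} + \frac{45}{26}\right) = 6572 + \left(80 \left(- \frac{1}{27}\right) + 45 \cdot \frac{1}{26}\right) = 6572 + \left(- \frac{80}{27} + \frac{45}{26}\right) = 6572 - \frac{865}{702} = \frac{4612679}{702}$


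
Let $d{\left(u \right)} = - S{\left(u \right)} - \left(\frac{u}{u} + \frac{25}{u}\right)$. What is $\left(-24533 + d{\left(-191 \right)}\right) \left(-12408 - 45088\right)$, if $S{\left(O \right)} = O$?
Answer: $\frac{267326962048}{191} \approx 1.3996 \cdot 10^{9}$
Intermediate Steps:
$d{\left(u \right)} = -1 - u - \frac{25}{u}$ ($d{\left(u \right)} = - u - \left(\frac{u}{u} + \frac{25}{u}\right) = - u - \left(1 + \frac{25}{u}\right) = -1 - u - \frac{25}{u}$)
$\left(-24533 + d{\left(-191 \right)}\right) \left(-12408 - 45088\right) = \left(-24533 - \left(-190 - \frac{25}{191}\right)\right) \left(-12408 - 45088\right) = \left(-24533 - - \frac{36315}{191}\right) \left(-57496\right) = \left(-24533 + \left(-1 + 191 + \frac{25}{191}\right)\right) \left(-57496\right) = \left(-24533 + \frac{36315}{191}\right) \left(-57496\right) = \left(- \frac{4649488}{191}\right) \left(-57496\right) = \frac{267326962048}{191}$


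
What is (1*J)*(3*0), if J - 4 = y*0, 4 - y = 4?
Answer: 0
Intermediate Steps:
y = 0 (y = 4 - 1*4 = 4 - 4 = 0)
J = 4 (J = 4 + 0*0 = 4 + 0 = 4)
(1*J)*(3*0) = (1*4)*(3*0) = 4*0 = 0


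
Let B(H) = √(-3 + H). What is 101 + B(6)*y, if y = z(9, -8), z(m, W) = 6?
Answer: 101 + 6*√3 ≈ 111.39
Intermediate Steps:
y = 6
101 + B(6)*y = 101 + √(-3 + 6)*6 = 101 + √3*6 = 101 + 6*√3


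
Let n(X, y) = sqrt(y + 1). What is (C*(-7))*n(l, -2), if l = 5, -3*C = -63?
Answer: -147*I ≈ -147.0*I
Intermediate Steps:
C = 21 (C = -1/3*(-63) = 21)
n(X, y) = sqrt(1 + y)
(C*(-7))*n(l, -2) = (21*(-7))*sqrt(1 - 2) = -147*I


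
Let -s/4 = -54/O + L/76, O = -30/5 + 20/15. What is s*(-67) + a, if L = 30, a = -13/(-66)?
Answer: 28152181/8778 ≈ 3207.1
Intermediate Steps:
a = 13/66 (a = -13*(-1/66) = 13/66 ≈ 0.19697)
O = -14/3 (O = -30*⅕ + 20*(1/15) = -6 + 4/3 = -14/3 ≈ -4.6667)
s = -6366/133 (s = -4*(-54/(-14/3) + 30/76) = -4*(-54*(-3/14) + 30*(1/76)) = -4*(81/7 + 15/38) = -4*3183/266 = -6366/133 ≈ -47.865)
s*(-67) + a = -6366/133*(-67) + 13/66 = 426522/133 + 13/66 = 28152181/8778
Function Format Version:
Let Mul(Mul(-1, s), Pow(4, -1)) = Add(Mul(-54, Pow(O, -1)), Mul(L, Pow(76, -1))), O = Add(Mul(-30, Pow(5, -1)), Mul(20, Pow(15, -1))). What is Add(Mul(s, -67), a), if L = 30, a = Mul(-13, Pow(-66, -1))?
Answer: Rational(28152181, 8778) ≈ 3207.1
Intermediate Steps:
a = Rational(13, 66) (a = Mul(-13, Rational(-1, 66)) = Rational(13, 66) ≈ 0.19697)
O = Rational(-14, 3) (O = Add(Mul(-30, Rational(1, 5)), Mul(20, Rational(1, 15))) = Add(-6, Rational(4, 3)) = Rational(-14, 3) ≈ -4.6667)
s = Rational(-6366, 133) (s = Mul(-4, Add(Mul(-54, Pow(Rational(-14, 3), -1)), Mul(30, Pow(76, -1)))) = Mul(-4, Add(Mul(-54, Rational(-3, 14)), Mul(30, Rational(1, 76)))) = Mul(-4, Add(Rational(81, 7), Rational(15, 38))) = Mul(-4, Rational(3183, 266)) = Rational(-6366, 133) ≈ -47.865)
Add(Mul(s, -67), a) = Add(Mul(Rational(-6366, 133), -67), Rational(13, 66)) = Add(Rational(426522, 133), Rational(13, 66)) = Rational(28152181, 8778)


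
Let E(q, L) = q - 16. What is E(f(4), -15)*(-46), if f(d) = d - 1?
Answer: 598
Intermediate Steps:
f(d) = -1 + d
E(q, L) = -16 + q
E(f(4), -15)*(-46) = (-16 + (-1 + 4))*(-46) = (-16 + 3)*(-46) = -13*(-46) = 598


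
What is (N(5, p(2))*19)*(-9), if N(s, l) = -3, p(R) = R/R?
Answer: 513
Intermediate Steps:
p(R) = 1
(N(5, p(2))*19)*(-9) = -3*19*(-9) = -57*(-9) = 513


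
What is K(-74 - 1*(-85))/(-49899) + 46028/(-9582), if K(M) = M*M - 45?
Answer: -382913234/79688703 ≈ -4.8051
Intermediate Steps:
K(M) = -45 + M**2 (K(M) = M**2 - 45 = -45 + M**2)
K(-74 - 1*(-85))/(-49899) + 46028/(-9582) = (-45 + (-74 - 1*(-85))**2)/(-49899) + 46028/(-9582) = (-45 + (-74 + 85)**2)*(-1/49899) + 46028*(-1/9582) = (-45 + 11**2)*(-1/49899) - 23014/4791 = (-45 + 121)*(-1/49899) - 23014/4791 = 76*(-1/49899) - 23014/4791 = -76/49899 - 23014/4791 = -382913234/79688703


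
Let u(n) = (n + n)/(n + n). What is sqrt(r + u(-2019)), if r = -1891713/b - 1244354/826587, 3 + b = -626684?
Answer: sqrt(74930696815278079837882)/172670442423 ≈ 1.5853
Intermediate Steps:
b = -626687 (b = -3 - 626684 = -626687)
r = 783844898333/518011327269 (r = -1891713/(-626687) - 1244354/826587 = -1891713*(-1/626687) - 1244354*1/826587 = 1891713/626687 - 1244354/826587 = 783844898333/518011327269 ≈ 1.5132)
u(n) = 1 (u(n) = (2*n)/((2*n)) = (2*n)*(1/(2*n)) = 1)
sqrt(r + u(-2019)) = sqrt(783844898333/518011327269 + 1) = sqrt(1301856225602/518011327269) = sqrt(74930696815278079837882)/172670442423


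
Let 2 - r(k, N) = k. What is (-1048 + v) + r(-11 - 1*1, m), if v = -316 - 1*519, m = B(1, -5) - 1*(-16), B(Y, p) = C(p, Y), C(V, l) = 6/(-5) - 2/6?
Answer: -1869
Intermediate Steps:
C(V, l) = -23/15 (C(V, l) = 6*(-⅕) - 2*⅙ = -6/5 - ⅓ = -23/15)
B(Y, p) = -23/15
m = 217/15 (m = -23/15 - 1*(-16) = -23/15 + 16 = 217/15 ≈ 14.467)
r(k, N) = 2 - k
v = -835 (v = -316 - 519 = -835)
(-1048 + v) + r(-11 - 1*1, m) = (-1048 - 835) + (2 - (-11 - 1*1)) = -1883 + (2 - (-11 - 1)) = -1883 + (2 - 1*(-12)) = -1883 + (2 + 12) = -1883 + 14 = -1869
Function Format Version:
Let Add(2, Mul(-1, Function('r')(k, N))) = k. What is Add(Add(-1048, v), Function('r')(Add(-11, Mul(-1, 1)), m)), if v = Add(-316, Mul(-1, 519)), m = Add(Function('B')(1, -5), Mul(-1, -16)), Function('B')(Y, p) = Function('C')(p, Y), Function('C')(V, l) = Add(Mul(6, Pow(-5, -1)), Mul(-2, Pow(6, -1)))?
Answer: -1869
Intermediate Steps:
Function('C')(V, l) = Rational(-23, 15) (Function('C')(V, l) = Add(Mul(6, Rational(-1, 5)), Mul(-2, Rational(1, 6))) = Add(Rational(-6, 5), Rational(-1, 3)) = Rational(-23, 15))
Function('B')(Y, p) = Rational(-23, 15)
m = Rational(217, 15) (m = Add(Rational(-23, 15), Mul(-1, -16)) = Add(Rational(-23, 15), 16) = Rational(217, 15) ≈ 14.467)
Function('r')(k, N) = Add(2, Mul(-1, k))
v = -835 (v = Add(-316, -519) = -835)
Add(Add(-1048, v), Function('r')(Add(-11, Mul(-1, 1)), m)) = Add(Add(-1048, -835), Add(2, Mul(-1, Add(-11, Mul(-1, 1))))) = Add(-1883, Add(2, Mul(-1, Add(-11, -1)))) = Add(-1883, Add(2, Mul(-1, -12))) = Add(-1883, Add(2, 12)) = Add(-1883, 14) = -1869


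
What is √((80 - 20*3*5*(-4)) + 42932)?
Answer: 2*√11053 ≈ 210.27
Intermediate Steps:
√((80 - 20*3*5*(-4)) + 42932) = √((80 - 300*(-4)) + 42932) = √((80 - 20*(-60)) + 42932) = √((80 + 1200) + 42932) = √(1280 + 42932) = √44212 = 2*√11053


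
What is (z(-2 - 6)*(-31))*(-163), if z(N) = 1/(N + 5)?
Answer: -5053/3 ≈ -1684.3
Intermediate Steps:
z(N) = 1/(5 + N)
(z(-2 - 6)*(-31))*(-163) = (-31/(5 + (-2 - 6)))*(-163) = (-31/(5 - 8))*(-163) = (-31/(-3))*(-163) = -⅓*(-31)*(-163) = (31/3)*(-163) = -5053/3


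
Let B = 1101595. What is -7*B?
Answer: -7711165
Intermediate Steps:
-7*B = -7*1101595 = -7711165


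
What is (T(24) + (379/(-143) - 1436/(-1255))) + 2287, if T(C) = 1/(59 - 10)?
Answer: 20098321207/8793785 ≈ 2285.5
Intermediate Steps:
T(C) = 1/49
(T(24) + (379/(-143) - 1436/(-1255))) + 2287 = (1/49 + (379/(-143) - 1436/(-1255))) + 2287 = (1/49 + (379*(-1/143) - 1436*(-1/1255))) + 2287 = (1/49 + (-379/143 + 1436/1255)) + 2287 = (1/49 - 270297/179465) + 2287 = -13065088/8793785 + 2287 = 20098321207/8793785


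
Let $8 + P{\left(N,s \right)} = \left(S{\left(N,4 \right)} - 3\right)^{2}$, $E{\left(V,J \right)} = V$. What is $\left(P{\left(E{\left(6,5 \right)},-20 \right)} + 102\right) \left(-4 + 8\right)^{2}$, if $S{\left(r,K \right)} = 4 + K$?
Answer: $1904$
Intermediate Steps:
$P{\left(N,s \right)} = 17$ ($P{\left(N,s \right)} = -8 + \left(\left(4 + 4\right) - 3\right)^{2} = -8 + \left(8 - 3\right)^{2} = -8 + 5^{2} = -8 + 25 = 17$)
$\left(P{\left(E{\left(6,5 \right)},-20 \right)} + 102\right) \left(-4 + 8\right)^{2} = \left(17 + 102\right) \left(-4 + 8\right)^{2} = 119 \cdot 4^{2} = 119 \cdot 16 = 1904$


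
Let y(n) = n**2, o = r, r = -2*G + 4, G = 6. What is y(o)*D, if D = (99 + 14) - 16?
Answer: 6208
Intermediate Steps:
D = 97 (D = 113 - 16 = 97)
r = -8 (r = -2*6 + 4 = -12 + 4 = -8)
o = -8
y(o)*D = (-8)**2*97 = 64*97 = 6208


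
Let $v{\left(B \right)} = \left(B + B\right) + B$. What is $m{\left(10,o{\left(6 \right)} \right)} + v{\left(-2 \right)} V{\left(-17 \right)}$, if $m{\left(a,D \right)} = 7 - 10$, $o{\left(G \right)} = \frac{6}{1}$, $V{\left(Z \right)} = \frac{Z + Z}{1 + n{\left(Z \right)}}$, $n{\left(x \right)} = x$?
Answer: $- \frac{63}{4} \approx -15.75$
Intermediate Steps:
$v{\left(B \right)} = 3 B$ ($v{\left(B \right)} = 2 B + B = 3 B$)
$V{\left(Z \right)} = \frac{2 Z}{1 + Z}$ ($V{\left(Z \right)} = \frac{Z + Z}{1 + Z} = \frac{2 Z}{1 + Z}$)
$o{\left(G \right)} = 6$ ($o{\left(G \right)} = 6 \cdot 1 = 6$)
$m{\left(a,D \right)} = -3$
$m{\left(10,o{\left(6 \right)} \right)} + v{\left(-2 \right)} V{\left(-17 \right)} = -3 + 3 \left(-2\right) 2 \left(-17\right) \frac{1}{1 - 17} = -3 - 6 \cdot 2 \left(-17\right) \frac{1}{-16} = -3 - 6 \cdot 2 \left(-17\right) \left(- \frac{1}{16}\right) = -3 - \frac{51}{4} = - \frac{63}{4}$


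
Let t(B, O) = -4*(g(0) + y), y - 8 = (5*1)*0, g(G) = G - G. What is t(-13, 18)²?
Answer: 1024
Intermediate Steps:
g(G) = 0
y = 8 (y = 8 + (5*1)*0 = 8 + 5*0 = 8 + 0 = 8)
t(B, O) = -32 (t(B, O) = -4*(0 + 8) = -4*8 = -32)
t(-13, 18)² = (-32)² = 1024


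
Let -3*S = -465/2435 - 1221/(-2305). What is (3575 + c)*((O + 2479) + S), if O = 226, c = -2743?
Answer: 2526226910272/1122535 ≈ 2.2505e+6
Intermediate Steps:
S = -126754/1122535 (S = -(-465/2435 - 1221/(-2305))/3 = -(-465*1/2435 - 1221*(-1/2305))/3 = -(-93/487 + 1221/2305)/3 = -1/3*380262/1122535 = -126754/1122535 ≈ -0.11292)
(3575 + c)*((O + 2479) + S) = (3575 - 2743)*((226 + 2479) - 126754/1122535) = 832*(2705 - 126754/1122535) = 832*(3036330421/1122535) = 2526226910272/1122535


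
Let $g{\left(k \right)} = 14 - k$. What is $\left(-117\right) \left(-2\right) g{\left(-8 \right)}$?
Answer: $5148$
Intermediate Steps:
$\left(-117\right) \left(-2\right) g{\left(-8 \right)} = \left(-117\right) \left(-2\right) \left(14 - -8\right) = 234 \left(14 + 8\right) = 234 \cdot 22 = 5148$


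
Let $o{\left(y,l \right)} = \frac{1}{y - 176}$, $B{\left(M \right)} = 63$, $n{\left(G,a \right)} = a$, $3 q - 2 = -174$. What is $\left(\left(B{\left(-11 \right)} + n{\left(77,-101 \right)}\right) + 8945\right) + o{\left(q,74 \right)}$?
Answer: $\frac{6234897}{700} \approx 8907.0$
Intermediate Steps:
$q = - \frac{172}{3}$ ($q = \frac{2}{3} + \frac{1}{3} \left(-174\right) = \frac{2}{3} - 58 = - \frac{172}{3} \approx -57.333$)
$o{\left(y,l \right)} = \frac{1}{-176 + y}$
$\left(\left(B{\left(-11 \right)} + n{\left(77,-101 \right)}\right) + 8945\right) + o{\left(q,74 \right)} = \left(\left(63 - 101\right) + 8945\right) + \frac{1}{-176 - \frac{172}{3}} = \left(-38 + 8945\right) + \frac{1}{- \frac{700}{3}} = 8907 - \frac{3}{700} = \frac{6234897}{700}$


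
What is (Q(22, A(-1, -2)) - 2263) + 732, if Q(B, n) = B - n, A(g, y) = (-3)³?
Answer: -1482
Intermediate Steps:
A(g, y) = -27
(Q(22, A(-1, -2)) - 2263) + 732 = ((22 - 1*(-27)) - 2263) + 732 = ((22 + 27) - 2263) + 732 = (49 - 2263) + 732 = -2214 + 732 = -1482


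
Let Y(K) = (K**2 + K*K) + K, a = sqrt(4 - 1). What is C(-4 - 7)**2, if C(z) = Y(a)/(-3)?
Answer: 13/3 + 4*sqrt(3)/3 ≈ 6.6427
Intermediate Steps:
a = sqrt(3) ≈ 1.7320
Y(K) = K + 2*K**2 (Y(K) = (K**2 + K**2) + K = 2*K**2 + K = K + 2*K**2)
C(z) = -sqrt(3)*(1 + 2*sqrt(3))/3 (C(z) = (sqrt(3)*(1 + 2*sqrt(3)))/(-3) = (sqrt(3)*(1 + 2*sqrt(3)))*(-1/3) = -sqrt(3)*(1 + 2*sqrt(3))/3)
C(-4 - 7)**2 = (-2 - sqrt(3)/3)**2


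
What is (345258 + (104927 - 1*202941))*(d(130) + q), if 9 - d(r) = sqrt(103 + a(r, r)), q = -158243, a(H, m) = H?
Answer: -39122407096 - 247244*sqrt(233) ≈ -3.9126e+10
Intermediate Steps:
d(r) = 9 - sqrt(103 + r)
(345258 + (104927 - 1*202941))*(d(130) + q) = (345258 + (104927 - 1*202941))*((9 - sqrt(103 + 130)) - 158243) = (345258 + (104927 - 202941))*((9 - sqrt(233)) - 158243) = (345258 - 98014)*(-158234 - sqrt(233)) = 247244*(-158234 - sqrt(233)) = -39122407096 - 247244*sqrt(233)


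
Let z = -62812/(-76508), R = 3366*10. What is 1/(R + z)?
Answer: 19127/643830523 ≈ 2.9708e-5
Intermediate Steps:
R = 33660
z = 15703/19127 (z = -62812*(-1/76508) = 15703/19127 ≈ 0.82099)
1/(R + z) = 1/(33660 + 15703/19127) = 1/(643830523/19127) = 19127/643830523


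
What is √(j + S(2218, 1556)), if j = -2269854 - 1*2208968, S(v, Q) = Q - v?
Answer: 2*I*√1119871 ≈ 2116.5*I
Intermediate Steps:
j = -4478822 (j = -2269854 - 2208968 = -4478822)
√(j + S(2218, 1556)) = √(-4478822 + (1556 - 1*2218)) = √(-4478822 + (1556 - 2218)) = √(-4478822 - 662) = √(-4479484) = 2*I*√1119871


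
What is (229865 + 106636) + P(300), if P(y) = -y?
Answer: 336201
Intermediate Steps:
(229865 + 106636) + P(300) = (229865 + 106636) - 1*300 = 336501 - 300 = 336201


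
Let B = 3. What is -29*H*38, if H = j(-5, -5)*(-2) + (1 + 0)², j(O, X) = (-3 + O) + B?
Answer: -12122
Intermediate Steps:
j(O, X) = O (j(O, X) = (-3 + O) + 3 = O)
H = 11 (H = -5*(-2) + (1 + 0)² = 10 + 1² = 10 + 1 = 11)
-29*H*38 = -29*11*38 = -319*38 = -12122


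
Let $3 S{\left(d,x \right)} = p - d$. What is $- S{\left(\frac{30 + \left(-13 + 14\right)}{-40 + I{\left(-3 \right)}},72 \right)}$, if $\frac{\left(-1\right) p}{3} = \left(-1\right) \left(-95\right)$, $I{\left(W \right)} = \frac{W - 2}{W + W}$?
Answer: $\frac{22263}{235} \approx 94.736$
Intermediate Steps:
$I{\left(W \right)} = \frac{-2 + W}{2 W}$
$p = -285$ ($p = - 3 \left(\left(-1\right) \left(-95\right)\right) = \left(-3\right) 95 = -285$)
$S{\left(d,x \right)} = -95 - \frac{d}{3}$ ($S{\left(d,x \right)} = \frac{-285 - d}{3} = -95 - \frac{d}{3}$)
$- S{\left(\frac{30 + \left(-13 + 14\right)}{-40 + I{\left(-3 \right)}},72 \right)} = - (-95 - \frac{\left(30 + \left(-13 + 14\right)\right) \frac{1}{-40 + \frac{-2 - 3}{2 \left(-3\right)}}}{3}) = - (-95 - \frac{\left(30 + 1\right) \frac{1}{-40 + \frac{1}{2} \left(- \frac{1}{3}\right) \left(-5\right)}}{3}) = - (-95 - \frac{31 \frac{1}{-40 + \frac{5}{6}}}{3}) = - (-95 - \frac{31 \frac{1}{- \frac{235}{6}}}{3}) = - (-95 - \frac{31 \left(- \frac{6}{235}\right)}{3}) = - (-95 - - \frac{62}{235}) = - (-95 + \frac{62}{235}) = \left(-1\right) \left(- \frac{22263}{235}\right) = \frac{22263}{235}$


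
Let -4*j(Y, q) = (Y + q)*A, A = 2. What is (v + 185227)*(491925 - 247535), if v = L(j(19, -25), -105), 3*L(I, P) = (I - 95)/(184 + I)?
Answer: 25395115999450/561 ≈ 4.5268e+10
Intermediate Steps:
j(Y, q) = -Y/2 - q/2 (j(Y, q) = -(Y + q)*2/4 = -(2*Y + 2*q)/4 = -Y/2 - q/2)
L(I, P) = (-95 + I)/(3*(184 + I)) (L(I, P) = ((I - 95)/(184 + I))/3 = ((-95 + I)/(184 + I))/3 = (-95 + I)/(3*(184 + I)))
v = -92/561 (v = (-95 + (-½*19 - ½*(-25)))/(3*(184 + (-½*19 - ½*(-25)))) = (-95 + (-19/2 + 25/2))/(3*(184 + (-19/2 + 25/2))) = (-95 + 3)/(3*(184 + 3)) = (⅓)*(-92)/187 = (⅓)*(1/187)*(-92) = -92/561 ≈ -0.16399)
(v + 185227)*(491925 - 247535) = (-92/561 + 185227)*(491925 - 247535) = (103912255/561)*244390 = 25395115999450/561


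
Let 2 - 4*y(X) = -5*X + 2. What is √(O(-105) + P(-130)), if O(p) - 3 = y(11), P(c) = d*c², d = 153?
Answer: √10342867/2 ≈ 1608.0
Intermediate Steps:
y(X) = 5*X/4 (y(X) = ½ - (-5*X + 2)/4 = ½ - (2 - 5*X)/4 = ½ + (-½ + 5*X/4) = 5*X/4)
P(c) = 153*c²
O(p) = 67/4 (O(p) = 3 + (5/4)*11 = 3 + 55/4 = 67/4)
√(O(-105) + P(-130)) = √(67/4 + 153*(-130)²) = √(67/4 + 153*16900) = √(67/4 + 2585700) = √(10342867/4) = √10342867/2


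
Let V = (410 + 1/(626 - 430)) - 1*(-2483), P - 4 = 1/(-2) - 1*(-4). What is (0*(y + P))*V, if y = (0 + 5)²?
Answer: 0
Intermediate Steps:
P = 15/2 (P = 4 + (1/(-2) - 1*(-4)) = 4 + (-½ + 4) = 4 + 7/2 = 15/2 ≈ 7.5000)
V = 567029/196 (V = (410 + 1/196) + 2483 = 80361/196 + 2483 = 567029/196 ≈ 2893.0)
y = 25 (y = 5² = 25)
(0*(y + P))*V = (0*(25 + 15/2))*(567029/196) = (0*(65/2))*(567029/196) = 0*(567029/196) = 0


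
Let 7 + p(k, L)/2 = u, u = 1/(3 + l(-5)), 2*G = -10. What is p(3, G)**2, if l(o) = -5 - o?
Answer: 1600/9 ≈ 177.78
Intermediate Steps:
G = -5 (G = (1/2)*(-10) = -5)
u = 1/3 (u = 1/(3 + (-5 - 1*(-5))) = 1/(3 + (-5 + 5)) = 1/(3 + 0) = 1/3 ≈ 0.33333)
p(k, L) = -40/3 (p(k, L) = -14 + 2*(1/3) = -14 + 2/3 = -40/3)
p(3, G)**2 = (-40/3)**2 = 1600/9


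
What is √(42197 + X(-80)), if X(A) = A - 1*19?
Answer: √42098 ≈ 205.18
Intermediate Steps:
X(A) = -19 + A (X(A) = A - 19 = -19 + A)
√(42197 + X(-80)) = √(42197 + (-19 - 80)) = √(42197 - 99) = √42098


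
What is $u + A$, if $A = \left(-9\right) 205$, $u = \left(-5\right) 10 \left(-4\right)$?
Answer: $-1645$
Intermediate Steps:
$u = 200$ ($u = \left(-50\right) \left(-4\right) = 200$)
$A = -1845$
$u + A = 200 - 1845 = -1645$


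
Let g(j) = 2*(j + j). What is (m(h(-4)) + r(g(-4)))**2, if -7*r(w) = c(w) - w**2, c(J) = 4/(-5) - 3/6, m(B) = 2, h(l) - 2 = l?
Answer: 7360369/4900 ≈ 1502.1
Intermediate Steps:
h(l) = 2 + l
c(J) = -13/10 (c(J) = 4*(-1/5) - 3*1/6 = -4/5 - 1/2 = -13/10)
g(j) = 4*j (g(j) = 2*(2*j) = 4*j)
r(w) = 13/70 + w**2/7 (r(w) = -(-13/10 - w**2)/7 = 13/70 + w**2/7)
(m(h(-4)) + r(g(-4)))**2 = (2 + (13/70 + (4*(-4))**2/7))**2 = (2 + (13/70 + (1/7)*(-16)**2))**2 = (2 + (13/70 + (1/7)*256))**2 = (2 + (13/70 + 256/7))**2 = (2 + 2573/70)**2 = (2713/70)**2 = 7360369/4900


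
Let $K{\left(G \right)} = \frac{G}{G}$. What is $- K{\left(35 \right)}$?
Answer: $-1$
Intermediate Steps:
$K{\left(G \right)} = 1$
$- K{\left(35 \right)} = \left(-1\right) 1 = -1$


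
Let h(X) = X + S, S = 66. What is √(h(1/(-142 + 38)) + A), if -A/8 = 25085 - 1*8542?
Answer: I*√357679738/52 ≈ 363.7*I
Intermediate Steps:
h(X) = 66 + X (h(X) = X + 66 = 66 + X)
A = -132344 (A = -8*(25085 - 1*8542) = -8*(25085 - 8542) = -8*16543 = -132344)
√(h(1/(-142 + 38)) + A) = √((66 + 1/(-142 + 38)) - 132344) = √((66 + 1/(-104)) - 132344) = √((66 - 1/104) - 132344) = √(6863/104 - 132344) = √(-13756913/104) = I*√357679738/52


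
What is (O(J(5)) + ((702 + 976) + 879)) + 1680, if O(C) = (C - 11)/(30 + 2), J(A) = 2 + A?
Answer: 33895/8 ≈ 4236.9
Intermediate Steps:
O(C) = -11/32 + C/32 (O(C) = (-11 + C)/32 = (-11 + C)*(1/32) = -11/32 + C/32)
(O(J(5)) + ((702 + 976) + 879)) + 1680 = ((-11/32 + (2 + 5)/32) + ((702 + 976) + 879)) + 1680 = ((-11/32 + (1/32)*7) + (1678 + 879)) + 1680 = ((-11/32 + 7/32) + 2557) + 1680 = (-⅛ + 2557) + 1680 = 20455/8 + 1680 = 33895/8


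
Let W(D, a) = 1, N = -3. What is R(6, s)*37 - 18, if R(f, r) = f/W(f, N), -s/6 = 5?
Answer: 204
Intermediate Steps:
s = -30 (s = -6*5 = -30)
R(f, r) = f (R(f, r) = f/1 = f*1 = f)
R(6, s)*37 - 18 = 6*37 - 18 = 222 - 18 = 204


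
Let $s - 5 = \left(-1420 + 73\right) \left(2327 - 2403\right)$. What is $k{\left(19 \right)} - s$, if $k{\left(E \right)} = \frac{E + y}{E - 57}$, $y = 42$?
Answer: $- \frac{3890387}{38} \approx -1.0238 \cdot 10^{5}$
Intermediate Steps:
$k{\left(E \right)} = \frac{42 + E}{-57 + E}$ ($k{\left(E \right)} = \frac{E + 42}{E - 57} = \frac{42 + E}{-57 + E}$)
$s = 102377$ ($s = 5 + \left(-1420 + 73\right) \left(2327 - 2403\right) = 5 - -102372 = 5 + 102372 = 102377$)
$k{\left(19 \right)} - s = \frac{42 + 19}{-57 + 19} - 102377 = \frac{1}{-38} \cdot 61 - 102377 = \left(- \frac{1}{38}\right) 61 - 102377 = - \frac{61}{38} - 102377 = - \frac{3890387}{38}$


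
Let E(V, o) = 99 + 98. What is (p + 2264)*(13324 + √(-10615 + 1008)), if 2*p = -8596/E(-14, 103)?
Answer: 5885344040/197 + 441710*I*√9607/197 ≈ 2.9875e+7 + 2.1977e+5*I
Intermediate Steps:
E(V, o) = 197
p = -4298/197 (p = (-8596/197)/2 = (-8596*1/197)/2 = (½)*(-8596/197) = -4298/197 ≈ -21.817)
(p + 2264)*(13324 + √(-10615 + 1008)) = (-4298/197 + 2264)*(13324 + √(-10615 + 1008)) = 441710*(13324 + √(-9607))/197 = 441710*(13324 + I*√9607)/197 = 5885344040/197 + 441710*I*√9607/197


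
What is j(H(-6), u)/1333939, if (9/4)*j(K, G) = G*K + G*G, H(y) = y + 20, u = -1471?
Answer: 8572988/12005451 ≈ 0.71409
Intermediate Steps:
H(y) = 20 + y
j(K, G) = 4*G²/9 + 4*G*K/9 (j(K, G) = 4*(G*K + G*G)/9 = 4*(G*K + G²)/9 = 4*(G² + G*K)/9 = 4*G²/9 + 4*G*K/9)
j(H(-6), u)/1333939 = ((4/9)*(-1471)*(-1471 + (20 - 6)))/1333939 = ((4/9)*(-1471)*(-1471 + 14))*(1/1333939) = ((4/9)*(-1471)*(-1457))*(1/1333939) = (8572988/9)*(1/1333939) = 8572988/12005451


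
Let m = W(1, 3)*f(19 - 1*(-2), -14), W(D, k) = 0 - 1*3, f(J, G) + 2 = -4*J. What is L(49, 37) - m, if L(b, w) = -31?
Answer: -289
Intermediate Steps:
f(J, G) = -2 - 4*J
W(D, k) = -3 (W(D, k) = 0 - 3 = -3)
m = 258 (m = -3*(-2 - 4*(19 - 1*(-2))) = -3*(-2 - 4*(19 + 2)) = -3*(-2 - 4*21) = -3*(-2 - 84) = -3*(-86) = 258)
L(49, 37) - m = -31 - 1*258 = -31 - 258 = -289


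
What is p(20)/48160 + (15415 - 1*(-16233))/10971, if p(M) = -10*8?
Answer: 827875/287154 ≈ 2.8830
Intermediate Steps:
p(M) = -80
p(20)/48160 + (15415 - 1*(-16233))/10971 = -80/48160 + (15415 - 1*(-16233))/10971 = -80*1/48160 + (15415 + 16233)*(1/10971) = -1/602 + 31648*(1/10971) = -1/602 + 1376/477 = 827875/287154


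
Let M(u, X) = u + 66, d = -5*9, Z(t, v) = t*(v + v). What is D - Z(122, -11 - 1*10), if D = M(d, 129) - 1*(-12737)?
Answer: 17882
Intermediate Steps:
Z(t, v) = 2*t*v (Z(t, v) = t*(2*v) = 2*t*v)
d = -45
M(u, X) = 66 + u
D = 12758 (D = (66 - 45) - 1*(-12737) = 21 + 12737 = 12758)
D - Z(122, -11 - 1*10) = 12758 - 2*122*(-11 - 1*10) = 12758 - 2*122*(-11 - 10) = 12758 - 2*122*(-21) = 12758 - 1*(-5124) = 12758 + 5124 = 17882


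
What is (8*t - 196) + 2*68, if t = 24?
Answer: 132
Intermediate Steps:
(8*t - 196) + 2*68 = (8*24 - 196) + 2*68 = (192 - 196) + 136 = -4 + 136 = 132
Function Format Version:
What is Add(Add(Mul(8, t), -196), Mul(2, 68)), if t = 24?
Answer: 132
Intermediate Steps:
Add(Add(Mul(8, t), -196), Mul(2, 68)) = Add(Add(Mul(8, 24), -196), Mul(2, 68)) = Add(Add(192, -196), 136) = Add(-4, 136) = 132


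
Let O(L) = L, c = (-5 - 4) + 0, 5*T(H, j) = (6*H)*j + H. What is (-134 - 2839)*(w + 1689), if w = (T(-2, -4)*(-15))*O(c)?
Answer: -8713863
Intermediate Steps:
T(H, j) = H/5 + 6*H*j/5 (T(H, j) = ((6*H)*j + H)/5 = (6*H*j + H)/5 = (H + 6*H*j)/5 = H/5 + 6*H*j/5)
c = -9 (c = -9 + 0 = -9)
w = 1242 (w = (((⅕)*(-2)*(1 + 6*(-4)))*(-15))*(-9) = (((⅕)*(-2)*(1 - 24))*(-15))*(-9) = (((⅕)*(-2)*(-23))*(-15))*(-9) = ((46/5)*(-15))*(-9) = -138*(-9) = 1242)
(-134 - 2839)*(w + 1689) = (-134 - 2839)*(1242 + 1689) = -2973*2931 = -8713863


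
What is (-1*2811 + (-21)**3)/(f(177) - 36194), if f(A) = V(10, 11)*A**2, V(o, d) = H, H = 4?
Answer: -6036/44561 ≈ -0.13545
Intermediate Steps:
V(o, d) = 4
f(A) = 4*A**2
(-1*2811 + (-21)**3)/(f(177) - 36194) = (-1*2811 + (-21)**3)/(4*177**2 - 36194) = (-2811 - 9261)/(4*31329 - 36194) = -12072/(125316 - 36194) = -12072/89122 = -12072*1/89122 = -6036/44561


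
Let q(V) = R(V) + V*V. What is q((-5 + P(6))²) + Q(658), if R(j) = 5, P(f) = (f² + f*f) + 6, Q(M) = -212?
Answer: 28398034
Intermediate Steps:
P(f) = 6 + 2*f² (P(f) = (f² + f²) + 6 = 2*f² + 6 = 6 + 2*f²)
q(V) = 5 + V² (q(V) = 5 + V*V = 5 + V²)
q((-5 + P(6))²) + Q(658) = (5 + ((-5 + (6 + 2*6²))²)²) - 212 = (5 + ((-5 + (6 + 2*36))²)²) - 212 = (5 + ((-5 + (6 + 72))²)²) - 212 = (5 + ((-5 + 78)²)²) - 212 = (5 + (73²)²) - 212 = (5 + 5329²) - 212 = (5 + 28398241) - 212 = 28398246 - 212 = 28398034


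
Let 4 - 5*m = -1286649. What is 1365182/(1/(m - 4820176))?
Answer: -31145572044314/5 ≈ -6.2291e+12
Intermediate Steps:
m = 1286653/5 (m = 4/5 - 1/5*(-1286649) = 4/5 + 1286649/5 = 1286653/5 ≈ 2.5733e+5)
1365182/(1/(m - 4820176)) = 1365182/(1/(1286653/5 - 4820176)) = 1365182/(1/(-22814227/5)) = 1365182/(-5/22814227) = 1365182*(-22814227/5) = -31145572044314/5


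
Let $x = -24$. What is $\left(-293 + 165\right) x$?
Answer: $3072$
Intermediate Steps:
$\left(-293 + 165\right) x = \left(-293 + 165\right) \left(-24\right) = \left(-128\right) \left(-24\right) = 3072$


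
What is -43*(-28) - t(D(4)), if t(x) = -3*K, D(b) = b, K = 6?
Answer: 1222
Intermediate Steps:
t(x) = -18 (t(x) = -3*6 = -18)
-43*(-28) - t(D(4)) = -43*(-28) - 1*(-18) = 1204 + 18 = 1222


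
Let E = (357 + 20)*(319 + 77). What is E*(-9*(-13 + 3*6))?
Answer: -6718140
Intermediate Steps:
E = 149292 (E = 377*396 = 149292)
E*(-9*(-13 + 3*6)) = 149292*(-9*(-13 + 3*6)) = 149292*(-9*(-13 + 18)) = 149292*(-9*5) = 149292*(-45) = -6718140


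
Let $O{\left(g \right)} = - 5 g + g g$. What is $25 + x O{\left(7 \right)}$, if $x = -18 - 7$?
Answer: $-325$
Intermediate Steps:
$x = -25$ ($x = -18 - 7 = -25$)
$O{\left(g \right)} = g^{2} - 5 g$ ($O{\left(g \right)} = - 5 g + g^{2} = g^{2} - 5 g$)
$25 + x O{\left(7 \right)} = 25 - 25 \cdot 7 \left(-5 + 7\right) = 25 - 25 \cdot 7 \cdot 2 = 25 - 350 = -325$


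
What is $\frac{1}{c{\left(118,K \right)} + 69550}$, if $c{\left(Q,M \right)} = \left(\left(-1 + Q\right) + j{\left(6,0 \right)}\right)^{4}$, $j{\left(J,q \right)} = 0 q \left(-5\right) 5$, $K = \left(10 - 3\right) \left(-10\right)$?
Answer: $\frac{1}{187458271} \approx 5.3345 \cdot 10^{-9}$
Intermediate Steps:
$K = -70$ ($K = 7 \left(-10\right) = -70$)
$j{\left(J,q \right)} = 0$ ($j{\left(J,q \right)} = 0 \left(-5\right) 5 = 0 \cdot 5 = 0$)
$c{\left(Q,M \right)} = \left(-1 + Q\right)^{4}$ ($c{\left(Q,M \right)} = \left(\left(-1 + Q\right) + 0\right)^{4} = \left(-1 + Q\right)^{4}$)
$\frac{1}{c{\left(118,K \right)} + 69550} = \frac{1}{\left(-1 + 118\right)^{4} + 69550} = \frac{1}{117^{4} + 69550} = \frac{1}{187388721 + 69550} = \frac{1}{187458271}$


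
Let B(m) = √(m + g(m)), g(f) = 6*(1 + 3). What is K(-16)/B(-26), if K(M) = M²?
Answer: -128*I*√2 ≈ -181.02*I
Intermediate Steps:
g(f) = 24 (g(f) = 6*4 = 24)
B(m) = √(24 + m) (B(m) = √(m + 24) = √(24 + m))
K(-16)/B(-26) = (-16)²/(√(24 - 26)) = 256/(√(-2)) = 256/((I*√2)) = 256*(-I*√2/2) = -128*I*√2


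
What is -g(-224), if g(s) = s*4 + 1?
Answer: 895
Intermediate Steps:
g(s) = 1 + 4*s (g(s) = 4*s + 1 = 1 + 4*s)
-g(-224) = -(1 + 4*(-224)) = -(1 - 896) = -1*(-895) = 895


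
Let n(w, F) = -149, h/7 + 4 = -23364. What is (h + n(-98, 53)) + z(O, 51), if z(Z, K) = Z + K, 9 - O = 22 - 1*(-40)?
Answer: -163727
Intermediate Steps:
h = -163576 (h = -28 + 7*(-23364) = -28 - 163548 = -163576)
O = -53 (O = 9 - (22 - 1*(-40)) = 9 - (22 + 40) = 9 - 1*62 = 9 - 62 = -53)
z(Z, K) = K + Z
(h + n(-98, 53)) + z(O, 51) = (-163576 - 149) + (51 - 53) = -163725 - 2 = -163727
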